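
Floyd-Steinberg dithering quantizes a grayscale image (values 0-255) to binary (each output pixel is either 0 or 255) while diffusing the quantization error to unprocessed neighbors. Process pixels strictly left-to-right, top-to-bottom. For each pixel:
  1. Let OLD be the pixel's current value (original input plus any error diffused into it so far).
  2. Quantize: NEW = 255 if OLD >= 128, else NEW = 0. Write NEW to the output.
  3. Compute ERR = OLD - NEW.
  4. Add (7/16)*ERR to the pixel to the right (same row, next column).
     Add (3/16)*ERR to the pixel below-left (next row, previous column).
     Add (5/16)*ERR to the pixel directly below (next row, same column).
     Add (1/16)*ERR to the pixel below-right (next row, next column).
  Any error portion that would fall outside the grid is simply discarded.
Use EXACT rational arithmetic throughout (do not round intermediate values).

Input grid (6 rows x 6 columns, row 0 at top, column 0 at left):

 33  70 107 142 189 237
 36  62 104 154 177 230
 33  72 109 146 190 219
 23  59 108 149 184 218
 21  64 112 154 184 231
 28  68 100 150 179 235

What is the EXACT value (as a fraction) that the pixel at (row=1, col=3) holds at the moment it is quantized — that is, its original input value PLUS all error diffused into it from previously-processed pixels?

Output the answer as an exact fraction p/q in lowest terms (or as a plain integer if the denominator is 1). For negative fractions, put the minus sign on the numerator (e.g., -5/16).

Answer: 31141075/262144

Derivation:
(0,0): OLD=33 → NEW=0, ERR=33
(0,1): OLD=1351/16 → NEW=0, ERR=1351/16
(0,2): OLD=36849/256 → NEW=255, ERR=-28431/256
(0,3): OLD=382615/4096 → NEW=0, ERR=382615/4096
(0,4): OLD=15064609/65536 → NEW=255, ERR=-1647071/65536
(0,5): OLD=236983015/1048576 → NEW=255, ERR=-30403865/1048576
(1,0): OLD=15909/256 → NEW=0, ERR=15909/256
(1,1): OLD=198275/2048 → NEW=0, ERR=198275/2048
(1,2): OLD=8810815/65536 → NEW=255, ERR=-7900865/65536
(1,3): OLD=31141075/262144 → NEW=0, ERR=31141075/262144
Target (1,3): original=154, with diffused error = 31141075/262144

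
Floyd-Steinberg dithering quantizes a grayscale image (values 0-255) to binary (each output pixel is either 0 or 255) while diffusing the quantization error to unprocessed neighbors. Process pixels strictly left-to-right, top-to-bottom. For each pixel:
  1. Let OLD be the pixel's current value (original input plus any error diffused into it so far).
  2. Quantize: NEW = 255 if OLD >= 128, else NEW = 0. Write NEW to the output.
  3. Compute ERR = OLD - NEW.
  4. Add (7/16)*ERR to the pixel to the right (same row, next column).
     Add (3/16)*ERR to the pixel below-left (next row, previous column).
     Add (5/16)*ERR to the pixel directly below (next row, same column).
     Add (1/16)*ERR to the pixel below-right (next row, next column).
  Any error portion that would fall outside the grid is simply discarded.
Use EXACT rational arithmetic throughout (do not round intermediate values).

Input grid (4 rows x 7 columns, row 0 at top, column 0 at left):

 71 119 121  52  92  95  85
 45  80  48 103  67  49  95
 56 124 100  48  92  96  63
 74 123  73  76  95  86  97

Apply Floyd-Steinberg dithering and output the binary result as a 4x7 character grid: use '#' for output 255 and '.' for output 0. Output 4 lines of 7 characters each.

Answer: .#..#..
...#..#
.#..#..
.#...#.

Derivation:
(0,0): OLD=71 → NEW=0, ERR=71
(0,1): OLD=2401/16 → NEW=255, ERR=-1679/16
(0,2): OLD=19223/256 → NEW=0, ERR=19223/256
(0,3): OLD=347553/4096 → NEW=0, ERR=347553/4096
(0,4): OLD=8462183/65536 → NEW=255, ERR=-8249497/65536
(0,5): OLD=41868241/1048576 → NEW=0, ERR=41868241/1048576
(0,6): OLD=1719141047/16777216 → NEW=0, ERR=1719141047/16777216
(1,0): OLD=12163/256 → NEW=0, ERR=12163/256
(1,1): OLD=177173/2048 → NEW=0, ERR=177173/2048
(1,2): OLD=7776825/65536 → NEW=0, ERR=7776825/65536
(1,3): OLD=42604485/262144 → NEW=255, ERR=-24242235/262144
(1,4): OLD=-90577/16777216 → NEW=0, ERR=-90577/16777216
(1,5): OLD=9773857247/134217728 → NEW=0, ERR=9773857247/134217728
(1,6): OLD=346552724017/2147483648 → NEW=255, ERR=-201055606223/2147483648
(2,0): OLD=2853047/32768 → NEW=0, ERR=2853047/32768
(2,1): OLD=224757965/1048576 → NEW=255, ERR=-42628915/1048576
(2,2): OLD=1801270951/16777216 → NEW=0, ERR=1801270951/16777216
(2,3): OLD=9863439407/134217728 → NEW=0, ERR=9863439407/134217728
(2,4): OLD=141759247903/1073741824 → NEW=255, ERR=-132044917217/1073741824
(2,5): OLD=1628636209525/34359738368 → NEW=0, ERR=1628636209525/34359738368
(2,6): OLD=32452728699011/549755813888 → NEW=0, ERR=32452728699011/549755813888
(3,0): OLD=1570114759/16777216 → NEW=0, ERR=1570114759/16777216
(3,1): OLD=23731312059/134217728 → NEW=255, ERR=-10494208581/134217728
(3,2): OLD=89745750689/1073741824 → NEW=0, ERR=89745750689/1073741824
(3,3): OLD=511893619575/4294967296 → NEW=0, ERR=511893619575/4294967296
(3,4): OLD=67176607377607/549755813888 → NEW=0, ERR=67176607377607/549755813888
(3,5): OLD=693371168398533/4398046511104 → NEW=255, ERR=-428130691932987/4398046511104
(3,6): OLD=5335427924482139/70368744177664 → NEW=0, ERR=5335427924482139/70368744177664
Row 0: .#..#..
Row 1: ...#..#
Row 2: .#..#..
Row 3: .#...#.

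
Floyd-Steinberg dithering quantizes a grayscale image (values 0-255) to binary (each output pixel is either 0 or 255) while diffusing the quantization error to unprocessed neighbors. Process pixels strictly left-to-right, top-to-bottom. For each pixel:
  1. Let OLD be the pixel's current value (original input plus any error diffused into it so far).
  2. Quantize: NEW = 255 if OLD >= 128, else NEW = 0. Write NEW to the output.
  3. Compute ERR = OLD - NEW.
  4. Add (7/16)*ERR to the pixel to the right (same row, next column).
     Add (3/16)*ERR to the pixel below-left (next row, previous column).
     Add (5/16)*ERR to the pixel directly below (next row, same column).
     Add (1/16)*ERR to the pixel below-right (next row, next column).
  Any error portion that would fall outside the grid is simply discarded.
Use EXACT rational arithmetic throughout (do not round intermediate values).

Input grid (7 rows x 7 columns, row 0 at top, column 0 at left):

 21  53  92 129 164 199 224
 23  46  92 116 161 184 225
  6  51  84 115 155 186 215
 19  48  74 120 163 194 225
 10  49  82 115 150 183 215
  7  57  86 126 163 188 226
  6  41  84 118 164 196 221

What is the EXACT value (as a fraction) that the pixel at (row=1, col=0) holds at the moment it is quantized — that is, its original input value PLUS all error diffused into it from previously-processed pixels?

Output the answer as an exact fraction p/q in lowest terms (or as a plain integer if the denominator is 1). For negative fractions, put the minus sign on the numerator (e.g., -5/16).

(0,0): OLD=21 → NEW=0, ERR=21
(0,1): OLD=995/16 → NEW=0, ERR=995/16
(0,2): OLD=30517/256 → NEW=0, ERR=30517/256
(0,3): OLD=742003/4096 → NEW=255, ERR=-302477/4096
(0,4): OLD=8630565/65536 → NEW=255, ERR=-8081115/65536
(0,5): OLD=152098819/1048576 → NEW=255, ERR=-115288061/1048576
(0,6): OLD=2951079957/16777216 → NEW=255, ERR=-1327110123/16777216
(1,0): OLD=10553/256 → NEW=0, ERR=10553/256
Target (1,0): original=23, with diffused error = 10553/256

Answer: 10553/256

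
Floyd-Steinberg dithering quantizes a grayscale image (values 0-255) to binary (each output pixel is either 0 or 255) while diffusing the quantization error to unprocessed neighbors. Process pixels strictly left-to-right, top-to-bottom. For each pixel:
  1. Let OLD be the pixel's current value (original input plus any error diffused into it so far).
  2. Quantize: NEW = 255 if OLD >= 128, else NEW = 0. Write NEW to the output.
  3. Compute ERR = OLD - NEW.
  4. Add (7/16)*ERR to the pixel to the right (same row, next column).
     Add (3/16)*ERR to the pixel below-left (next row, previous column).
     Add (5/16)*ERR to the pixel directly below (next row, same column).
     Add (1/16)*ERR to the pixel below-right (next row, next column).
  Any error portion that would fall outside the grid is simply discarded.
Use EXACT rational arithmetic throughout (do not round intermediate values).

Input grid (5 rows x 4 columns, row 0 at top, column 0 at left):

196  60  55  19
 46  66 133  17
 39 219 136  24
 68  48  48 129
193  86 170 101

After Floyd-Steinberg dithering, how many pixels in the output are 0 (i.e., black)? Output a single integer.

(0,0): OLD=196 → NEW=255, ERR=-59
(0,1): OLD=547/16 → NEW=0, ERR=547/16
(0,2): OLD=17909/256 → NEW=0, ERR=17909/256
(0,3): OLD=203187/4096 → NEW=0, ERR=203187/4096
(1,0): OLD=8697/256 → NEW=0, ERR=8697/256
(1,1): OLD=206799/2048 → NEW=0, ERR=206799/2048
(1,2): OLD=13793787/65536 → NEW=255, ERR=-2917893/65536
(1,3): OLD=18240205/1048576 → NEW=0, ERR=18240205/1048576
(2,0): OLD=2246229/32768 → NEW=0, ERR=2246229/32768
(2,1): OLD=287645943/1048576 → NEW=255, ERR=20259063/1048576
(2,2): OLD=293835635/2097152 → NEW=255, ERR=-240938125/2097152
(2,3): OLD=-792231033/33554432 → NEW=0, ERR=-792231033/33554432
(3,0): OLD=1561024517/16777216 → NEW=0, ERR=1561024517/16777216
(3,1): OLD=20800352795/268435456 → NEW=0, ERR=20800352795/268435456
(3,2): OLD=183733275109/4294967296 → NEW=0, ERR=183733275109/4294967296
(3,3): OLD=9150476283587/68719476736 → NEW=255, ERR=-8372990284093/68719476736
(4,0): OLD=1016211707873/4294967296 → NEW=255, ERR=-79004952607/4294967296
(4,1): OLD=3985845328163/34359738368 → NEW=0, ERR=3985845328163/34359738368
(4,2): OLD=237623392788163/1099511627776 → NEW=255, ERR=-42752072294717/1099511627776
(4,3): OLD=854742780123461/17592186044416 → NEW=0, ERR=854742780123461/17592186044416
Output grid:
  Row 0: #...  (3 black, running=3)
  Row 1: ..#.  (3 black, running=6)
  Row 2: .##.  (2 black, running=8)
  Row 3: ...#  (3 black, running=11)
  Row 4: #.#.  (2 black, running=13)

Answer: 13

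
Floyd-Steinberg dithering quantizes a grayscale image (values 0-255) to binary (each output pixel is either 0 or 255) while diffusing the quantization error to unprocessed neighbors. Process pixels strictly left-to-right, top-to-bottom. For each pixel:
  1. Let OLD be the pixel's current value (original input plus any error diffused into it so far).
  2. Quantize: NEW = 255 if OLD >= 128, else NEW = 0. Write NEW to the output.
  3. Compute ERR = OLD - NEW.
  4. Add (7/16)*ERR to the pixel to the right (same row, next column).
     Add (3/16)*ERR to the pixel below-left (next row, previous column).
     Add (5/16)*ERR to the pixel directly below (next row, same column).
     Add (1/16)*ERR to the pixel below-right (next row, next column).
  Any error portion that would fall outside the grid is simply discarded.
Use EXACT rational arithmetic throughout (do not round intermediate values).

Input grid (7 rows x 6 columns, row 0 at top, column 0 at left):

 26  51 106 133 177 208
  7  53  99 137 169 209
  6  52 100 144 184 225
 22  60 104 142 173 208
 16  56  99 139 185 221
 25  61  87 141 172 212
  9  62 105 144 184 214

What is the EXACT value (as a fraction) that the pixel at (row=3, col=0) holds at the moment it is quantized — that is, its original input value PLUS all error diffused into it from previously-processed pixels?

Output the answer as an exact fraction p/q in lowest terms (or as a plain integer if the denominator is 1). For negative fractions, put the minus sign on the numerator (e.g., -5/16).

(0,0): OLD=26 → NEW=0, ERR=26
(0,1): OLD=499/8 → NEW=0, ERR=499/8
(0,2): OLD=17061/128 → NEW=255, ERR=-15579/128
(0,3): OLD=163331/2048 → NEW=0, ERR=163331/2048
(0,4): OLD=6943253/32768 → NEW=255, ERR=-1412587/32768
(0,5): OLD=99163795/524288 → NEW=255, ERR=-34529645/524288
(1,0): OLD=3433/128 → NEW=0, ERR=3433/128
(1,1): OLD=64543/1024 → NEW=0, ERR=64543/1024
(1,2): OLD=3519051/32768 → NEW=0, ERR=3519051/32768
(1,3): OLD=25325327/131072 → NEW=255, ERR=-8098033/131072
(1,4): OLD=1016146669/8388608 → NEW=0, ERR=1016146669/8388608
(1,5): OLD=32040537963/134217728 → NEW=255, ERR=-2184982677/134217728
(2,0): OLD=429253/16384 → NEW=0, ERR=429253/16384
(2,1): OLD=55035399/524288 → NEW=0, ERR=55035399/524288
(2,2): OLD=1441502293/8388608 → NEW=255, ERR=-697592747/8388608
(2,3): OLD=7901075053/67108864 → NEW=0, ERR=7901075053/67108864
(2,4): OLD=572196441671/2147483648 → NEW=255, ERR=24588111431/2147483648
(2,5): OLD=7988392845921/34359738368 → NEW=255, ERR=-773340437919/34359738368
(3,0): OLD=418336053/8388608 → NEW=0, ERR=418336053/8388608
Target (3,0): original=22, with diffused error = 418336053/8388608

Answer: 418336053/8388608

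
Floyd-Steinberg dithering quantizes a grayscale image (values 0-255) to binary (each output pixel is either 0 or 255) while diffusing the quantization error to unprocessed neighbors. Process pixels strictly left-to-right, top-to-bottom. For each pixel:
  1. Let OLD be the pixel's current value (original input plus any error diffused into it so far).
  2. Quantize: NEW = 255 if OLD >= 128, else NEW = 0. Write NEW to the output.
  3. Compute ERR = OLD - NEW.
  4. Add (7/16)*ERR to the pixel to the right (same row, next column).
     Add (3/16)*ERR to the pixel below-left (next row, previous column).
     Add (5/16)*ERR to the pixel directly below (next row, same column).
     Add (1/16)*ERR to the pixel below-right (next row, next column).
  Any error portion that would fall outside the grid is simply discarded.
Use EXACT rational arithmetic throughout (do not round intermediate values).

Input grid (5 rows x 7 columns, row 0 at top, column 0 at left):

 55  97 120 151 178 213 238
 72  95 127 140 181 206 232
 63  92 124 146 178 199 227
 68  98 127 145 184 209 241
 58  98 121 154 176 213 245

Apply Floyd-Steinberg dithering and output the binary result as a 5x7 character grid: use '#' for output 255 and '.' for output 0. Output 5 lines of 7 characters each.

(0,0): OLD=55 → NEW=0, ERR=55
(0,1): OLD=1937/16 → NEW=0, ERR=1937/16
(0,2): OLD=44279/256 → NEW=255, ERR=-21001/256
(0,3): OLD=471489/4096 → NEW=0, ERR=471489/4096
(0,4): OLD=14965831/65536 → NEW=255, ERR=-1745849/65536
(0,5): OLD=211125745/1048576 → NEW=255, ERR=-56261135/1048576
(0,6): OLD=3599149463/16777216 → NEW=255, ERR=-679040617/16777216
(1,0): OLD=28643/256 → NEW=0, ERR=28643/256
(1,1): OLD=347829/2048 → NEW=255, ERR=-174411/2048
(1,2): OLD=6111577/65536 → NEW=0, ERR=6111577/65536
(1,3): OLD=54171749/262144 → NEW=255, ERR=-12674971/262144
(1,4): OLD=2494026767/16777216 → NEW=255, ERR=-1784163313/16777216
(1,5): OLD=17911805375/134217728 → NEW=255, ERR=-16313715265/134217728
(1,6): OLD=349657149521/2147483648 → NEW=255, ERR=-197951180719/2147483648
(2,0): OLD=2686871/32768 → NEW=0, ERR=2686871/32768
(2,1): OLD=131846765/1048576 → NEW=0, ERR=131846765/1048576
(2,2): OLD=3250830215/16777216 → NEW=255, ERR=-1027359865/16777216
(2,3): OLD=12078070287/134217728 → NEW=0, ERR=12078070287/134217728
(2,4): OLD=170000658943/1073741824 → NEW=255, ERR=-103803506177/1073741824
(2,5): OLD=3257015181333/34359738368 → NEW=0, ERR=3257015181333/34359738368
(2,6): OLD=127581270456547/549755813888 → NEW=255, ERR=-12606462084893/549755813888
(3,0): OLD=1966290343/16777216 → NEW=0, ERR=1966290343/16777216
(3,1): OLD=24456023323/134217728 → NEW=255, ERR=-9769497317/134217728
(3,2): OLD=108180072129/1073741824 → NEW=0, ERR=108180072129/1073741824
(3,3): OLD=838575699543/4294967296 → NEW=255, ERR=-256640960937/4294967296
(3,4): OLD=83037646492071/549755813888 → NEW=255, ERR=-57150086049369/549755813888
(3,5): OLD=803963636192613/4398046511104 → NEW=255, ERR=-317538224138907/4398046511104
(3,6): OLD=14648739237659579/70368744177664 → NEW=255, ERR=-3295290527644741/70368744177664
(4,0): OLD=173897173353/2147483648 → NEW=0, ERR=173897173353/2147483648
(4,1): OLD=4703740384853/34359738368 → NEW=255, ERR=-4057992898987/34359738368
(4,2): OLD=46762940352539/549755813888 → NEW=0, ERR=46762940352539/549755813888
(4,3): OLD=700813315835033/4398046511104 → NEW=255, ERR=-420688544496487/4398046511104
(4,4): OLD=2969330352701243/35184372088832 → NEW=0, ERR=2969330352701243/35184372088832
(4,5): OLD=238783164566930299/1125899906842624 → NEW=255, ERR=-48321311677938821/1125899906842624
(4,6): OLD=3730365425486374861/18014398509481984 → NEW=255, ERR=-863306194431531059/18014398509481984
Row 0: ..#.###
Row 1: .#.####
Row 2: ..#.#.#
Row 3: .#.####
Row 4: .#.#.##

Answer: ..#.###
.#.####
..#.#.#
.#.####
.#.#.##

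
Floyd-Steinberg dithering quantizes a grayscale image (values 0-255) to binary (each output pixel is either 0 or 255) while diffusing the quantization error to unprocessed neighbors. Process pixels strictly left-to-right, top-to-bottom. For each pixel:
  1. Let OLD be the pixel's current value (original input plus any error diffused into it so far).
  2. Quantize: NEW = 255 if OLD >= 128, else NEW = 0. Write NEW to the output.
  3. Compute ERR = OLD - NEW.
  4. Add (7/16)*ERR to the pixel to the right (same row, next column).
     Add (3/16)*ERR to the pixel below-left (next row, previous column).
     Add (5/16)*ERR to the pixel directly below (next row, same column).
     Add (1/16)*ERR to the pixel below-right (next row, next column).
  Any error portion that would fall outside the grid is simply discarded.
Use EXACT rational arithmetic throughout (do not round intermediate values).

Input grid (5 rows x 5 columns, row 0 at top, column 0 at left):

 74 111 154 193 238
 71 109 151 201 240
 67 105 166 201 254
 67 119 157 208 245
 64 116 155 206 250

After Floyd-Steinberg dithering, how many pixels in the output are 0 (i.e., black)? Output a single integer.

(0,0): OLD=74 → NEW=0, ERR=74
(0,1): OLD=1147/8 → NEW=255, ERR=-893/8
(0,2): OLD=13461/128 → NEW=0, ERR=13461/128
(0,3): OLD=489491/2048 → NEW=255, ERR=-32749/2048
(0,4): OLD=7569541/32768 → NEW=255, ERR=-786299/32768
(1,0): OLD=9369/128 → NEW=0, ERR=9369/128
(1,1): OLD=133615/1024 → NEW=255, ERR=-127505/1024
(1,2): OLD=3912923/32768 → NEW=0, ERR=3912923/32768
(1,3): OLD=32809887/131072 → NEW=255, ERR=-613473/131072
(1,4): OLD=481200253/2097152 → NEW=255, ERR=-53573507/2097152
(2,0): OLD=1089973/16384 → NEW=0, ERR=1089973/16384
(2,1): OLD=64046295/524288 → NEW=0, ERR=64046295/524288
(2,2): OLD=2081222597/8388608 → NEW=255, ERR=-57872443/8388608
(2,3): OLD=26735171071/134217728 → NEW=255, ERR=-7490349569/134217728
(2,4): OLD=475256681017/2147483648 → NEW=255, ERR=-72351649223/2147483648
(3,0): OLD=928571301/8388608 → NEW=0, ERR=928571301/8388608
(3,1): OLD=13990030593/67108864 → NEW=255, ERR=-3122729727/67108864
(3,2): OLD=282731723931/2147483648 → NEW=255, ERR=-264876606309/2147483648
(3,3): OLD=557698884723/4294967296 → NEW=255, ERR=-537517775757/4294967296
(3,4): OLD=12110439691583/68719476736 → NEW=255, ERR=-5413026876097/68719476736
(4,0): OLD=96494139595/1073741824 → NEW=0, ERR=96494139595/1073741824
(4,1): OLD=4280095282827/34359738368 → NEW=0, ERR=4280095282827/34359738368
(4,2): OLD=79483425389317/549755813888 → NEW=255, ERR=-60704307152123/549755813888
(4,3): OLD=845332579784075/8796093022208 → NEW=0, ERR=845332579784075/8796093022208
(4,4): OLD=36536526541868109/140737488355328 → NEW=255, ERR=648467011259469/140737488355328
Output grid:
  Row 0: .#.##  (2 black, running=2)
  Row 1: .#.##  (2 black, running=4)
  Row 2: ..###  (2 black, running=6)
  Row 3: .####  (1 black, running=7)
  Row 4: ..#.#  (3 black, running=10)

Answer: 10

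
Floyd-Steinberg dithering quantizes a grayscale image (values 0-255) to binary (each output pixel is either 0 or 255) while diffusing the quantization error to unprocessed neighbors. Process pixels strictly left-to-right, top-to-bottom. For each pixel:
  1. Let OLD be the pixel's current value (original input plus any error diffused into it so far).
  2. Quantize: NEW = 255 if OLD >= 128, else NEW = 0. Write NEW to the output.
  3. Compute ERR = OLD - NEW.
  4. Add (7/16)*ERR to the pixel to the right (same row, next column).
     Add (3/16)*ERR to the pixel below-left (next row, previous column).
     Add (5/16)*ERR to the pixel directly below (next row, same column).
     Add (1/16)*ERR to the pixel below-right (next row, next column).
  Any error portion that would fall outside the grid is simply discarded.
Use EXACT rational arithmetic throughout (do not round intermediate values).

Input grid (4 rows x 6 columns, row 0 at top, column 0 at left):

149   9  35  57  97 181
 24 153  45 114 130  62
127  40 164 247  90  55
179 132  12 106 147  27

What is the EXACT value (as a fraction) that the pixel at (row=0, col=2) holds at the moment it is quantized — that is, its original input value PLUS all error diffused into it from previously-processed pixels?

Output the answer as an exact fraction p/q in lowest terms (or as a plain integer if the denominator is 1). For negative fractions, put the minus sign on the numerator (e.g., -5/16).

(0,0): OLD=149 → NEW=255, ERR=-106
(0,1): OLD=-299/8 → NEW=0, ERR=-299/8
(0,2): OLD=2387/128 → NEW=0, ERR=2387/128
Target (0,2): original=35, with diffused error = 2387/128

Answer: 2387/128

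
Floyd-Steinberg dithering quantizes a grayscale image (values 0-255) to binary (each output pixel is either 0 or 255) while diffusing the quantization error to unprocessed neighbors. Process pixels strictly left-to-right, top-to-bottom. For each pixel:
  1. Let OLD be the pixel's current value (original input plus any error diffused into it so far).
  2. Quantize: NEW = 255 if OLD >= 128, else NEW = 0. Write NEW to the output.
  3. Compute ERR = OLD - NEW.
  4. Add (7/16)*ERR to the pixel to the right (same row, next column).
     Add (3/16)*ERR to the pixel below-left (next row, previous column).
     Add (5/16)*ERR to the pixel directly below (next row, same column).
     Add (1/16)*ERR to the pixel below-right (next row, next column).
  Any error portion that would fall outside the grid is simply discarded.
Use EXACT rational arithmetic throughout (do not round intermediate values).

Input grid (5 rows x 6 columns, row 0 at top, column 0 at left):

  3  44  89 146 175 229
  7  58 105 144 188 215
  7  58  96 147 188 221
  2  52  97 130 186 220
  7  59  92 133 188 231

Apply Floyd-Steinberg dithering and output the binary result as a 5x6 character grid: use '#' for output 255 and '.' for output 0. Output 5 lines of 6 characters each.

(0,0): OLD=3 → NEW=0, ERR=3
(0,1): OLD=725/16 → NEW=0, ERR=725/16
(0,2): OLD=27859/256 → NEW=0, ERR=27859/256
(0,3): OLD=793029/4096 → NEW=255, ERR=-251451/4096
(0,4): OLD=9708643/65536 → NEW=255, ERR=-7003037/65536
(0,5): OLD=191102645/1048576 → NEW=255, ERR=-76284235/1048576
(1,0): OLD=4207/256 → NEW=0, ERR=4207/256
(1,1): OLD=204681/2048 → NEW=0, ERR=204681/2048
(1,2): OLD=11406781/65536 → NEW=255, ERR=-5304899/65536
(1,3): OLD=19966841/262144 → NEW=0, ERR=19966841/262144
(1,4): OLD=2859721035/16777216 → NEW=255, ERR=-1418469045/16777216
(1,5): OLD=39888823453/268435456 → NEW=255, ERR=-28562217827/268435456
(2,0): OLD=1011699/32768 → NEW=0, ERR=1011699/32768
(2,1): OLD=92892449/1048576 → NEW=0, ERR=92892449/1048576
(2,2): OLD=2180866723/16777216 → NEW=255, ERR=-2097323357/16777216
(2,3): OLD=12777338187/134217728 → NEW=0, ERR=12777338187/134217728
(2,4): OLD=807618454369/4294967296 → NEW=255, ERR=-287598206111/4294967296
(2,5): OLD=10525711414199/68719476736 → NEW=255, ERR=-6997755153481/68719476736
(3,0): OLD=474103619/16777216 → NEW=0, ERR=474103619/16777216
(3,1): OLD=9467392391/134217728 → NEW=0, ERR=9467392391/134217728
(3,2): OLD=120453487173/1073741824 → NEW=0, ERR=120453487173/1073741824
(3,3): OLD=12950894328719/68719476736 → NEW=255, ERR=-4572572238961/68719476736
(3,4): OLD=67521016148015/549755813888 → NEW=0, ERR=67521016148015/549755813888
(3,5): OLD=2091064801400417/8796093022208 → NEW=255, ERR=-151938919262623/8796093022208
(4,0): OLD=62398707469/2147483648 → NEW=0, ERR=62398707469/2147483648
(4,1): OLD=4004813093545/34359738368 → NEW=0, ERR=4004813093545/34359738368
(4,2): OLD=186897157147691/1099511627776 → NEW=255, ERR=-93478307935189/1099511627776
(4,3): OLD=1848077276997367/17592186044416 → NEW=0, ERR=1848077276997367/17592186044416
(4,4): OLD=74574987135517543/281474976710656 → NEW=255, ERR=2798868074300263/281474976710656
(4,5): OLD=1070184123628450417/4503599627370496 → NEW=255, ERR=-78233781351026063/4503599627370496
Row 0: ...###
Row 1: ..#.##
Row 2: ..#.##
Row 3: ...#.#
Row 4: ..#.##

Answer: ...###
..#.##
..#.##
...#.#
..#.##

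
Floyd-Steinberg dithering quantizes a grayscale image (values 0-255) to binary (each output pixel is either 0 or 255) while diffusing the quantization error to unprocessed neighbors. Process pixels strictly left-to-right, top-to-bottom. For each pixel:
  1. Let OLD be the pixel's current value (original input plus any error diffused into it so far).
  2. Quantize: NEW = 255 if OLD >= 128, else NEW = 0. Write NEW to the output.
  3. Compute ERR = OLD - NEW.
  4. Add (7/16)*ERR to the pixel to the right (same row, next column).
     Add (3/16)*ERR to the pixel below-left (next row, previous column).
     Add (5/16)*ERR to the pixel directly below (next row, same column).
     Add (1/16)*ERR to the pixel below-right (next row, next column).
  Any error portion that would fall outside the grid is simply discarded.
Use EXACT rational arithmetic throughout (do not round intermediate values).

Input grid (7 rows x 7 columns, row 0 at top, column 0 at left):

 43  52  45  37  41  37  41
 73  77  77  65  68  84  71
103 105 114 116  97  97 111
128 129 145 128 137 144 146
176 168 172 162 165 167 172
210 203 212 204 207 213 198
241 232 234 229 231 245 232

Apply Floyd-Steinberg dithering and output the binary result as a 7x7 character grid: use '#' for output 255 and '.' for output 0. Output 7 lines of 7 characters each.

Answer: .......
.#.#.#.
.#..#.#
#.##.#.
##.#.##
######.
##.####

Derivation:
(0,0): OLD=43 → NEW=0, ERR=43
(0,1): OLD=1133/16 → NEW=0, ERR=1133/16
(0,2): OLD=19451/256 → NEW=0, ERR=19451/256
(0,3): OLD=287709/4096 → NEW=0, ERR=287709/4096
(0,4): OLD=4700939/65536 → NEW=0, ERR=4700939/65536
(0,5): OLD=71703885/1048576 → NEW=0, ERR=71703885/1048576
(0,6): OLD=1189793051/16777216 → NEW=0, ERR=1189793051/16777216
(1,0): OLD=25527/256 → NEW=0, ERR=25527/256
(1,1): OLD=327041/2048 → NEW=255, ERR=-195199/2048
(1,2): OLD=5022741/65536 → NEW=0, ERR=5022741/65536
(1,3): OLD=36353905/262144 → NEW=255, ERR=-30492815/262144
(1,4): OLD=951892147/16777216 → NEW=0, ERR=951892147/16777216
(1,5): OLD=19860476835/134217728 → NEW=255, ERR=-14365043805/134217728
(1,6): OLD=108685851693/2147483648 → NEW=0, ERR=108685851693/2147483648
(2,0): OLD=3810587/32768 → NEW=0, ERR=3810587/32768
(2,1): OLD=153819993/1048576 → NEW=255, ERR=-113566887/1048576
(2,2): OLD=1053598027/16777216 → NEW=0, ERR=1053598027/16777216
(2,3): OLD=16448748211/134217728 → NEW=0, ERR=16448748211/134217728
(2,4): OLD=151407692259/1073741824 → NEW=255, ERR=-122396472861/1073741824
(2,5): OLD=918040247137/34359738368 → NEW=0, ERR=918040247137/34359738368
(2,6): OLD=72466593992887/549755813888 → NEW=255, ERR=-67721138548553/549755813888
(3,0): OLD=2416476907/16777216 → NEW=255, ERR=-1861713173/16777216
(3,1): OLD=8811322639/134217728 → NEW=0, ERR=8811322639/134217728
(3,2): OLD=225008995805/1073741824 → NEW=255, ERR=-48795169315/1073741824
(3,3): OLD=553911963483/4294967296 → NEW=255, ERR=-541304696997/4294967296
(3,4): OLD=32385048096491/549755813888 → NEW=0, ERR=32385048096491/549755813888
(3,5): OLD=650472770946929/4398046511104 → NEW=255, ERR=-471029089384591/4398046511104
(3,6): OLD=4385296633938223/70368744177664 → NEW=0, ERR=4385296633938223/70368744177664
(4,0): OLD=329922563045/2147483648 → NEW=255, ERR=-217685767195/2147483648
(4,1): OLD=4422471184545/34359738368 → NEW=255, ERR=-4339262099295/34359738368
(4,2): OLD=45640324070927/549755813888 → NEW=0, ERR=45640324070927/549755813888
(4,3): OLD=735093174808149/4398046511104 → NEW=255, ERR=-386408685523371/4398046511104
(4,4): OLD=4117000318315951/35184372088832 → NEW=0, ERR=4117000318315951/35184372088832
(4,5): OLD=225282137806539759/1125899906842624 → NEW=255, ERR=-61822338438329361/1125899906842624
(4,6): OLD=2895960458395198265/18014398509481984 → NEW=255, ERR=-1697711161522707655/18014398509481984
(5,0): OLD=85016073242995/549755813888 → NEW=255, ERR=-55171659298445/549755813888
(5,1): OLD=566728858143185/4398046511104 → NEW=255, ERR=-554773002188335/4398046511104
(5,2): OLD=5572862053951815/35184372088832 → NEW=255, ERR=-3399152828700345/35184372088832
(5,3): OLD=45431677485798787/281474976710656 → NEW=255, ERR=-26344441575418493/281474976710656
(5,4): OLD=3365668539472633985/18014398509481984 → NEW=255, ERR=-1228003080445271935/18014398509481984
(5,5): OLD=22433016080270496497/144115188075855872 → NEW=255, ERR=-14316356879072750863/144115188075855872
(5,6): OLD=280520711889787682047/2305843009213693952 → NEW=0, ERR=280520711889787682047/2305843009213693952
(6,0): OLD=13087681968314219/70368744177664 → NEW=255, ERR=-4856347796990101/70368744177664
(6,1): OLD=155375614271088231/1125899906842624 → NEW=255, ERR=-131728861973780889/1125899906842624
(6,2): OLD=2291247577345027157/18014398509481984 → NEW=0, ERR=2291247577345027157/18014398509481984
(6,3): OLD=34094446193196434635/144115188075855872 → NEW=255, ERR=-2654926766146812725/144115188075855872
(6,4): OLD=51063462477961526929/288230376151711744 → NEW=255, ERR=-22435283440724967791/288230376151711744
(6,5): OLD=7321597914483630264965/36893488147419103232 → NEW=255, ERR=-2086241563108241059195/36893488147419103232
(6,6): OLD=141121606651602414125651/590295810358705651712 → NEW=255, ERR=-9403824989867527060909/590295810358705651712
Row 0: .......
Row 1: .#.#.#.
Row 2: .#..#.#
Row 3: #.##.#.
Row 4: ##.#.##
Row 5: ######.
Row 6: ##.####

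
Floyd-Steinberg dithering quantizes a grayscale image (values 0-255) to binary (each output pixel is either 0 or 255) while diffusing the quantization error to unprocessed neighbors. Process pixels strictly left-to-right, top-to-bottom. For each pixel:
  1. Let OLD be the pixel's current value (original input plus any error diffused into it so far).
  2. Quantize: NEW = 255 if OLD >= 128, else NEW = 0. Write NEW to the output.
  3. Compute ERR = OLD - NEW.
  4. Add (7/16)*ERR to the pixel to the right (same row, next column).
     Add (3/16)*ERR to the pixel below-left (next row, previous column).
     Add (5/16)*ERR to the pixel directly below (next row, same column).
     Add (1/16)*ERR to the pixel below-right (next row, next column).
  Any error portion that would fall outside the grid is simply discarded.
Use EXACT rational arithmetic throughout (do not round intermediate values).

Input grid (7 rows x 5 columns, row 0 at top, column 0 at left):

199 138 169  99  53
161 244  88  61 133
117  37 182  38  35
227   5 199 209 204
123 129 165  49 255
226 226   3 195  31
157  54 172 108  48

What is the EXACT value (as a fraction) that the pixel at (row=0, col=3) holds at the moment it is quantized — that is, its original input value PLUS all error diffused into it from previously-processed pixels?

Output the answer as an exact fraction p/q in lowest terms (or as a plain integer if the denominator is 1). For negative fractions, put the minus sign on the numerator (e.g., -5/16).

(0,0): OLD=199 → NEW=255, ERR=-56
(0,1): OLD=227/2 → NEW=0, ERR=227/2
(0,2): OLD=6997/32 → NEW=255, ERR=-1163/32
(0,3): OLD=42547/512 → NEW=0, ERR=42547/512
Target (0,3): original=99, with diffused error = 42547/512

Answer: 42547/512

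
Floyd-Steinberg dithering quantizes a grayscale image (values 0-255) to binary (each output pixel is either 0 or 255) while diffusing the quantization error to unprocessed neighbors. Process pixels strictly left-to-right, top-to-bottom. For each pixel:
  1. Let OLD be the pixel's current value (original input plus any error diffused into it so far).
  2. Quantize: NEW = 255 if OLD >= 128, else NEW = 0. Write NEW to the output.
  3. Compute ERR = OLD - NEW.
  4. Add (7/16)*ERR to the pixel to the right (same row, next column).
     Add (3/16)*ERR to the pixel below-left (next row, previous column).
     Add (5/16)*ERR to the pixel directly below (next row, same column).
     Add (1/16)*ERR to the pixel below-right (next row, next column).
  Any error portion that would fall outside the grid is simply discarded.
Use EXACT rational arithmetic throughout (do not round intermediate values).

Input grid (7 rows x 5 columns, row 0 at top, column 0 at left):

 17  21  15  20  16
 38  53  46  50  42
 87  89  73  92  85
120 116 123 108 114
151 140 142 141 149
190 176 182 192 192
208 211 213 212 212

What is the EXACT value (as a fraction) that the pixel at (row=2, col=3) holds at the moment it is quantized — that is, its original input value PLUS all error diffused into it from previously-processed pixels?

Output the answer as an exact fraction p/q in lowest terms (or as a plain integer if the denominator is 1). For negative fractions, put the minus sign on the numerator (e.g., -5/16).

(0,0): OLD=17 → NEW=0, ERR=17
(0,1): OLD=455/16 → NEW=0, ERR=455/16
(0,2): OLD=7025/256 → NEW=0, ERR=7025/256
(0,3): OLD=131095/4096 → NEW=0, ERR=131095/4096
(0,4): OLD=1966241/65536 → NEW=0, ERR=1966241/65536
(1,0): OLD=12453/256 → NEW=0, ERR=12453/256
(1,1): OLD=183043/2048 → NEW=0, ERR=183043/2048
(1,2): OLD=6649023/65536 → NEW=0, ERR=6649023/65536
(1,3): OLD=29289171/262144 → NEW=0, ERR=29289171/262144
(1,4): OLD=428899865/4194304 → NEW=0, ERR=428899865/4194304
(2,0): OLD=3898065/32768 → NEW=0, ERR=3898065/32768
(2,1): OLD=200318091/1048576 → NEW=255, ERR=-67068789/1048576
(2,2): OLD=1732365153/16777216 → NEW=0, ERR=1732365153/16777216
(2,3): OLD=53044101011/268435456 → NEW=255, ERR=-15406940269/268435456
Target (2,3): original=92, with diffused error = 53044101011/268435456

Answer: 53044101011/268435456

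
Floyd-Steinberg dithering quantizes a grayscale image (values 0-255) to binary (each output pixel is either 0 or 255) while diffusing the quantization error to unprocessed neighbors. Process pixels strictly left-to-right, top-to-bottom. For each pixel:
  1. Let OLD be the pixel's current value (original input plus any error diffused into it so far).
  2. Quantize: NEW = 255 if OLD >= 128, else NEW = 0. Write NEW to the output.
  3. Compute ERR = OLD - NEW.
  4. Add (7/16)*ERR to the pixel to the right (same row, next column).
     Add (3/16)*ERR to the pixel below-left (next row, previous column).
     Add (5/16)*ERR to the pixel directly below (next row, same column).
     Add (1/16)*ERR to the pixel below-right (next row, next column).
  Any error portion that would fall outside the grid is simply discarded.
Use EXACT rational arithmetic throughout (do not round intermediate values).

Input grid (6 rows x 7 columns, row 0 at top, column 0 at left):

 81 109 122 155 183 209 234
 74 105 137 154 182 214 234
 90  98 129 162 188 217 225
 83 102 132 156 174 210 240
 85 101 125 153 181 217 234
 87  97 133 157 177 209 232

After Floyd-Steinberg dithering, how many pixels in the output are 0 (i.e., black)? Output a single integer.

Answer: 15

Derivation:
(0,0): OLD=81 → NEW=0, ERR=81
(0,1): OLD=2311/16 → NEW=255, ERR=-1769/16
(0,2): OLD=18849/256 → NEW=0, ERR=18849/256
(0,3): OLD=766823/4096 → NEW=255, ERR=-277657/4096
(0,4): OLD=10049489/65536 → NEW=255, ERR=-6662191/65536
(0,5): OLD=172517047/1048576 → NEW=255, ERR=-94869833/1048576
(0,6): OLD=3261779713/16777216 → NEW=255, ERR=-1016410367/16777216
(1,0): OLD=20117/256 → NEW=0, ERR=20117/256
(1,1): OLD=253331/2048 → NEW=0, ERR=253331/2048
(1,2): OLD=12747151/65536 → NEW=255, ERR=-3964529/65536
(1,3): OLD=24088803/262144 → NEW=0, ERR=24088803/262144
(1,4): OLD=2839274825/16777216 → NEW=255, ERR=-1438915255/16777216
(1,5): OLD=17514221081/134217728 → NEW=255, ERR=-16711299559/134217728
(1,6): OLD=332732323415/2147483648 → NEW=255, ERR=-214876006825/2147483648
(2,0): OLD=4513793/32768 → NEW=255, ERR=-3842047/32768
(2,1): OLD=82761115/1048576 → NEW=0, ERR=82761115/1048576
(2,2): OLD=2845197457/16777216 → NEW=255, ERR=-1432992623/16777216
(2,3): OLD=17916173641/134217728 → NEW=255, ERR=-16309346999/134217728
(2,4): OLD=97102227545/1073741824 → NEW=0, ERR=97102227545/1073741824
(2,5): OLD=6649781273651/34359738368 → NEW=255, ERR=-2111952010189/34359738368
(2,6): OLD=87443220820373/549755813888 → NEW=255, ERR=-52744511721067/549755813888
(3,0): OLD=1026064753/16777216 → NEW=0, ERR=1026064753/16777216
(3,1): OLD=17458826525/134217728 → NEW=255, ERR=-16766694115/134217728
(3,2): OLD=35223329767/1073741824 → NEW=0, ERR=35223329767/1073741824
(3,3): OLD=618461043969/4294967296 → NEW=255, ERR=-476755616511/4294967296
(3,4): OLD=73984504636785/549755813888 → NEW=255, ERR=-66203227904655/549755813888
(3,5): OLD=553141791927907/4398046511104 → NEW=0, ERR=553141791927907/4398046511104
(3,6): OLD=18380380819987837/70368744177664 → NEW=255, ERR=436351054683517/70368744177664
(4,0): OLD=173278617855/2147483648 → NEW=0, ERR=173278617855/2147483648
(4,1): OLD=3684624637939/34359738368 → NEW=0, ERR=3684624637939/34359738368
(4,2): OLD=84413173474589/549755813888 → NEW=255, ERR=-55774559066851/549755813888
(4,3): OLD=234840692744783/4398046511104 → NEW=0, ERR=234840692744783/4398046511104
(4,4): OLD=6451863026830461/35184372088832 → NEW=255, ERR=-2520151855821699/35184372088832
(4,5): OLD=246124537149832893/1125899906842624 → NEW=255, ERR=-40979939095036227/1125899906842624
(4,6): OLD=4105022060661756219/18014398509481984 → NEW=255, ERR=-488649559256149701/18014398509481984
(5,0): OLD=72744919150473/549755813888 → NEW=255, ERR=-67442813390967/549755813888
(5,1): OLD=276463474711427/4398046511104 → NEW=0, ERR=276463474711427/4398046511104
(5,2): OLD=5119729483912901/35184372088832 → NEW=255, ERR=-3852285398739259/35184372088832
(5,3): OLD=29840372629009465/281474976710656 → NEW=0, ERR=29840372629009465/281474976710656
(5,4): OLD=3558034072916660115/18014398509481984 → NEW=255, ERR=-1035637547001245805/18014398509481984
(5,5): OLD=23478012115573488355/144115188075855872 → NEW=255, ERR=-13271360843769759005/144115188075855872
(5,6): OLD=417264637656778058733/2305843009213693952 → NEW=255, ERR=-170725329692713899027/2305843009213693952
Output grid:
  Row 0: .#.####  (2 black, running=2)
  Row 1: ..#.###  (3 black, running=5)
  Row 2: #.##.##  (2 black, running=7)
  Row 3: .#.##.#  (3 black, running=10)
  Row 4: ..#.###  (3 black, running=13)
  Row 5: #.#.###  (2 black, running=15)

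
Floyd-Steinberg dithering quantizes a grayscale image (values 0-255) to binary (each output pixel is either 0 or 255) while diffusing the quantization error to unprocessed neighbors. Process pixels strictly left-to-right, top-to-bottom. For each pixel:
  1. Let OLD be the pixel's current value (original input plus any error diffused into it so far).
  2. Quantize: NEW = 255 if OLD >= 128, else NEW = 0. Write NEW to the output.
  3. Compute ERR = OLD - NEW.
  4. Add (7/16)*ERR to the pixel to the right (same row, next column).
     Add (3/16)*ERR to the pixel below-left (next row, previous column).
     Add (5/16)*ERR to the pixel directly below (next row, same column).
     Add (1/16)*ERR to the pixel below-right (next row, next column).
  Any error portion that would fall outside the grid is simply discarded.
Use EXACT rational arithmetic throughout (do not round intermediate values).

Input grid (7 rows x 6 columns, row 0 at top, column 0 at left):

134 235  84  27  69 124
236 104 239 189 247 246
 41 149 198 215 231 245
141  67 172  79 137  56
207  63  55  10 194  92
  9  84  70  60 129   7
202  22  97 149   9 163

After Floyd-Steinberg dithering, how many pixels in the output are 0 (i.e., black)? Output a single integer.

Answer: 21

Derivation:
(0,0): OLD=134 → NEW=255, ERR=-121
(0,1): OLD=2913/16 → NEW=255, ERR=-1167/16
(0,2): OLD=13335/256 → NEW=0, ERR=13335/256
(0,3): OLD=203937/4096 → NEW=0, ERR=203937/4096
(0,4): OLD=5949543/65536 → NEW=0, ERR=5949543/65536
(0,5): OLD=171670225/1048576 → NEW=255, ERR=-95716655/1048576
(1,0): OLD=47235/256 → NEW=255, ERR=-18045/256
(1,1): OLD=107669/2048 → NEW=0, ERR=107669/2048
(1,2): OLD=18550329/65536 → NEW=255, ERR=1838649/65536
(1,3): OLD=62157189/262144 → NEW=255, ERR=-4689531/262144
(1,4): OLD=4253686831/16777216 → NEW=255, ERR=-24503249/16777216
(1,5): OLD=59729350041/268435456 → NEW=255, ERR=-8721691239/268435456
(2,0): OLD=944695/32768 → NEW=0, ERR=944695/32768
(2,1): OLD=187587021/1048576 → NEW=255, ERR=-79799859/1048576
(2,2): OLD=2909233831/16777216 → NEW=255, ERR=-1368956249/16777216
(2,3): OLD=23513731887/134217728 → NEW=255, ERR=-10711788753/134217728
(2,4): OLD=809244989453/4294967296 → NEW=255, ERR=-285971671027/4294967296
(2,5): OLD=14130461972267/68719476736 → NEW=255, ERR=-3393004595413/68719476736
(3,0): OLD=2277339079/16777216 → NEW=255, ERR=-2000851001/16777216
(3,1): OLD=-3013977541/134217728 → NEW=0, ERR=-3013977541/134217728
(3,2): OLD=125580673249/1073741824 → NEW=0, ERR=125580673249/1073741824
(3,3): OLD=6022843499811/68719476736 → NEW=0, ERR=6022843499811/68719476736
(3,4): OLD=77125907097027/549755813888 → NEW=255, ERR=-63061825444413/549755813888
(3,5): OLD=-121176126575219/8796093022208 → NEW=0, ERR=-121176126575219/8796093022208
(4,0): OLD=355453142473/2147483648 → NEW=255, ERR=-192155187767/2147483648
(4,1): OLD=1075834110901/34359738368 → NEW=0, ERR=1075834110901/34359738368
(4,2): OLD=132246006518415/1099511627776 → NEW=0, ERR=132246006518415/1099511627776
(4,3): OLD=1333695042798443/17592186044416 → NEW=0, ERR=1333695042798443/17592186044416
(4,4): OLD=54666909886850587/281474976710656 → NEW=255, ERR=-17109209174366693/281474976710656
(4,5): OLD=242890866617944285/4503599627370496 → NEW=0, ERR=242890866617944285/4503599627370496
(5,0): OLD=-7197110363665/549755813888 → NEW=0, ERR=-7197110363665/549755813888
(5,1): OLD=1847472103802335/17592186044416 → NEW=0, ERR=1847472103802335/17592186044416
(5,2): OLD=23883572905506053/140737488355328 → NEW=255, ERR=-12004486625102587/140737488355328
(5,3): OLD=191376118460283143/4503599627370496 → NEW=0, ERR=191376118460283143/4503599627370496
(5,4): OLD=1292053032121948071/9007199254740992 → NEW=255, ERR=-1004782777837004889/9007199254740992
(5,5): OLD=-4143259155728334445/144115188075855872 → NEW=0, ERR=-4143259155728334445/144115188075855872
(6,0): OLD=61248823948773117/281474976710656 → NEW=255, ERR=-10527295112444163/281474976710656
(6,1): OLD=97474054062416569/4503599627370496 → NEW=0, ERR=97474054062416569/4503599627370496
(6,2): OLD=1699567088513439761/18014398509481984 → NEW=0, ERR=1699567088513439761/18014398509481984
(6,3): OLD=51105547080369630573/288230376151711744 → NEW=255, ERR=-22393198838316864147/288230376151711744
(6,4): OLD=-288623945509204225651/4611686018427387904 → NEW=0, ERR=-288623945509204225651/4611686018427387904
(6,5): OLD=8829539270325118059707/73786976294838206464 → NEW=0, ERR=8829539270325118059707/73786976294838206464
Output grid:
  Row 0: ##...#  (3 black, running=3)
  Row 1: #.####  (1 black, running=4)
  Row 2: .#####  (1 black, running=5)
  Row 3: #...#.  (4 black, running=9)
  Row 4: #...#.  (4 black, running=13)
  Row 5: ..#.#.  (4 black, running=17)
  Row 6: #..#..  (4 black, running=21)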